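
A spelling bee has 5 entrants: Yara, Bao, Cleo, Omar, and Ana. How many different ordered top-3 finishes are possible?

60

There are 5 choices for 1st place, 4 for 2nd, and 3 for 3rd.
That gives 5 × 4 × 3 = 60.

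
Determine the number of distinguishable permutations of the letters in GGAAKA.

60

The 6 letters of GGAAKA have repeats: A appearing 3 times and G appearing twice.
Dividing 6! = 720 by 3!·2! = 12 for the repeated letters gives 60.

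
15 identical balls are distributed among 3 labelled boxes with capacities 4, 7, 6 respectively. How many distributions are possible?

6

Ignoring the caps, the number of non-negative solutions to x_1+…+x_3 = 15 is C(17,2) = 136.
Subtract solutions that violate a single cap (substitute x_i' = x_i − (cap_i+1)): x_1 ≥ 5 gives C(12,2) = 66; x_2 ≥ 8 gives C(9,2) = 36; x_3 ≥ 7 gives C(10,2) = 45. Together 147.
Add back pairs where two caps are both exceeded: 6 + 10 + 1 = 17.
By inclusion–exclusion the count is 136 − 147 + 17 = 6.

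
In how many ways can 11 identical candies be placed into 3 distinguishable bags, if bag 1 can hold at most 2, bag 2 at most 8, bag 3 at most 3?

Without the upper bounds there are C(13,2) = 78 ways to split 11 among 3 bags.
Subtract solutions that violate a single cap (substitute x_i' = x_i − (cap_i+1)): x_1 ≥ 3 gives C(10,2) = 45; x_2 ≥ 9 gives C(4,2) = 6; x_3 ≥ 4 gives C(9,2) = 36. Together 87.
Add back pairs where two caps are both exceeded: 0 + 15 + 0 = 15.
By inclusion–exclusion the count is 78 − 87 + 15 = 6.

6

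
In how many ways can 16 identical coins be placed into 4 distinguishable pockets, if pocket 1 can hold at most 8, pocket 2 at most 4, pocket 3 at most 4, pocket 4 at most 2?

10

By stars and bars, unrestricted non-negative solutions to x_1+…+x_4 = 16 number C(16+3,3) = 969.
Subtract solutions that violate a single cap (substitute x_i' = x_i − (cap_i+1)): x_1 ≥ 9 gives C(10,3) = 120; x_2 ≥ 5 gives C(14,3) = 364; x_3 ≥ 5 gives C(14,3) = 364; x_4 ≥ 3 gives C(16,3) = 560. Together 1408.
Add back pairs where two caps are both exceeded: 10 + 10 + 35 + 84 + 165 + 165 = 469.
Subtract triples: 0 + 0 + 0 + 20 = 20.
By inclusion–exclusion the count is 969 − 1408 + 469 − 20 = 10.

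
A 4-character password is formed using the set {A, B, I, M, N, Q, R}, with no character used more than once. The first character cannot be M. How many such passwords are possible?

The first character has 7−1 = 6 choices (anything except M).
The remaining 3 characters are filled from the other 6 symbols without repetition: 6 × 5 × 4 = 120.
Total: 6 × 120 = 720.

720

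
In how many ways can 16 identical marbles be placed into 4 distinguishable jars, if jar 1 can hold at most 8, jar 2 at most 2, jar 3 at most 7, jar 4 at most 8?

Ignoring the caps, the number of non-negative solutions to x_1+…+x_4 = 16 is C(19,3) = 969.
Subtract solutions that violate a single cap (substitute x_i' = x_i − (cap_i+1)): x_1 ≥ 9 gives C(10,3) = 120; x_2 ≥ 3 gives C(16,3) = 560; x_3 ≥ 8 gives C(11,3) = 165; x_4 ≥ 9 gives C(10,3) = 120. Together 965.
Add back pairs where two caps are both exceeded: 35 + 0 + 0 + 56 + 35 + 0 = 126.
By inclusion–exclusion the count is 969 − 965 + 126 = 130.

130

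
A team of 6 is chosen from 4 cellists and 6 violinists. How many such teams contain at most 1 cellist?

Split by how many cellists are chosen (0 through 1).
Sum: C(4,0)·C(6,6) + C(4,1)·C(6,5) = 1 + 24 = 25.

25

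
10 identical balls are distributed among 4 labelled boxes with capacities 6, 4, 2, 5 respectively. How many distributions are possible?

70

By stars and bars, unrestricted non-negative solutions to x_1+…+x_4 = 10 number C(10+3,3) = 286.
Subtract solutions that violate a single cap (substitute x_i' = x_i − (cap_i+1)): x_1 ≥ 7 gives C(6,3) = 20; x_2 ≥ 5 gives C(8,3) = 56; x_3 ≥ 3 gives C(10,3) = 120; x_4 ≥ 6 gives C(7,3) = 35. Together 231.
Add back pairs where two caps are both exceeded: 0 + 1 + 0 + 10 + 0 + 4 = 15.
By inclusion–exclusion the count is 286 − 231 + 15 = 70.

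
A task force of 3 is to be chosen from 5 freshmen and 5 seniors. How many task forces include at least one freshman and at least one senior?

With no constraint there are C(10,3) = 120 possible selections.
Subtract selections that omit an entire group: no freshmen → C(5,3) = 10; no seniors → C(5,3) = 10.
Both groups omitted at once is impossible, so 120 − 20 = 100.

100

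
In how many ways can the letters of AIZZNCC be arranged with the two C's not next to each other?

Total arrangements of AIZZNCC: 7!/(2!·2!) = 1260.
If the two C's are adjacent, glue them into one block, leaving 6 items to arrange: (6)!/(2!) = 360 ways.
Hence 1260 − 360 = 900.

900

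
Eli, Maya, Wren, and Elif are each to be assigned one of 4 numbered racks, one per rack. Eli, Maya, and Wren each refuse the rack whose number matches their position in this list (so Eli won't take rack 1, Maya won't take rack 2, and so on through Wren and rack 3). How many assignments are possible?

11

Let Aᵢ (for i ∈ {1, 2, 3}) be the placements that put person i in their forbidden rack. Any j of these fix j positions, leaving (4−j)! ways to fill the rest, and there are C(3,j) ways to pick which j.
By inclusion–exclusion, the number of valid placements is Σ_{j=0}^{3} (−1)^j C(3,j)·(4−j)!.
Computing: 24 − 18 + 6 − 1 = 11.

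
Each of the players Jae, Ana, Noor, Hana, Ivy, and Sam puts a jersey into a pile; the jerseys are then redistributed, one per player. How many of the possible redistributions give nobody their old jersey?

This is the derangement count D_6: permutations of 6 items with no fixed point.
By inclusion–exclusion this is Σ_{j=0}^{6} (−1)^j C(6,j)·(6−j)!.
Computing: 720 − 720 + 360 − 120 + 30 − 6 + 1 = 265.

265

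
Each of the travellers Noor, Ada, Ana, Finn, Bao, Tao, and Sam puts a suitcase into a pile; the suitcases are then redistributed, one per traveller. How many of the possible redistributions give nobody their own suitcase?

This is the derangement count D_7: permutations of 7 items with no fixed point.
By inclusion–exclusion this is Σ_{j=0}^{7} (−1)^j C(7,j)·(7−j)!.
Computing: 5040 − 5040 + 2520 − 840 + 210 − 42 + 7 − 1 = 1854.

1854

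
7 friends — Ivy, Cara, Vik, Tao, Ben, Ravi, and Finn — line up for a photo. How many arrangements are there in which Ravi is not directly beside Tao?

3600

There are 7! = 5040 arrangements in all. If Ravi and Tao are adjacent, merging them into one block gives 2·(6)! = 1440 arrangements.
Complementary counting: 5040 − 1440 = 3600.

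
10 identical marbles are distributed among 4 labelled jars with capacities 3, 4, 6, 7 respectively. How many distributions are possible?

By stars and bars, unrestricted non-negative solutions to x_1+…+x_4 = 10 number C(10+3,3) = 286.
Subtract solutions that violate a single cap (substitute x_i' = x_i − (cap_i+1)): x_1 ≥ 4 gives C(9,3) = 84; x_2 ≥ 5 gives C(8,3) = 56; x_3 ≥ 7 gives C(6,3) = 20; x_4 ≥ 8 gives C(5,3) = 10. Together 170.
Add back pairs where two caps are both exceeded: 4 + 0 + 0 + 0 + 0 + 0 = 4.
By inclusion–exclusion the count is 286 − 170 + 4 = 120.

120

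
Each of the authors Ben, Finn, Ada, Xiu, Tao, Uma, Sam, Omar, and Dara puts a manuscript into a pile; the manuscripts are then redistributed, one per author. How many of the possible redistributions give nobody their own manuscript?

133496

Let Aᵢ be the assignments in which author i gets their own manuscript. We want the size of the complement of A₁∪…∪A_9.
By inclusion–exclusion this is Σ_{j=0}^{9} (−1)^j C(9,j)·(9−j)!.
Computing: 362880 − 362880 + 181440 − 60480 + 15120 − 3024 + 504 − 72 + 9 − 1 = 133496.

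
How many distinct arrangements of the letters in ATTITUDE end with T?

With the last slot taken by T, it remains to arrange the other 7 letters (ATITUDE).
Those 7 letters have T appearing twice, giving (7)!/(2!) = 2520.

2520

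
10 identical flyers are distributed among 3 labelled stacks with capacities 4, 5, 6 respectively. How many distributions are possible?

20

By stars and bars, unrestricted non-negative solutions to x_1+…+x_3 = 10 number C(10+2,2) = 66.
Subtract solutions that violate a single cap (substitute x_i' = x_i − (cap_i+1)): x_1 ≥ 5 gives C(7,2) = 21; x_2 ≥ 6 gives C(6,2) = 15; x_3 ≥ 7 gives C(5,2) = 10. Together 46.
No two caps can be exceeded simultaneously, so the pair terms are all 0.
By inclusion–exclusion the count is 66 − 46 + 0 = 20.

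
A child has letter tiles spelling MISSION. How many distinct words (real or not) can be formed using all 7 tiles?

1260

MISSION has 7 letters with I appearing twice and S appearing twice.
Dividing 7! = 5040 by 2!·2! = 4 for the repeated letters gives 1260.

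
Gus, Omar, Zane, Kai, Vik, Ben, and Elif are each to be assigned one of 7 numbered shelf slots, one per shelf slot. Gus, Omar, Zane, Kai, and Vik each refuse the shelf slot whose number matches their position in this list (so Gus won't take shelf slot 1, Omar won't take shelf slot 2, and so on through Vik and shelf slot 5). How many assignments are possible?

Let Aᵢ (for 1 ≤ i ≤ 5) be the placements that put person i in their forbidden shelf slot. Any j of these fix j positions, leaving (7−j)! ways to fill the rest, and there are C(5,j) ways to pick which j.
By inclusion–exclusion, the number of valid placements is Σ_{j=0}^{5} (−1)^j C(5,j)·(7−j)!.
Computing: 5040 − 3600 + 1200 − 240 + 30 − 2 = 2428.

2428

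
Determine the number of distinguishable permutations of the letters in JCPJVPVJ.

JCPJVPVJ has 8 letters with J appearing 3 times, P appearing twice, and V appearing twice.
Dividing 8! = 40320 by 3!·2!·2! = 24 for the repeated letters gives 1680.

1680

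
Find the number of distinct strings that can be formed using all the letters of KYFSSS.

120

KYFSSS has 6 letters with S appearing 3 times.
The number of distinct arrangements is 6!/(3!) = 720/6 = 120.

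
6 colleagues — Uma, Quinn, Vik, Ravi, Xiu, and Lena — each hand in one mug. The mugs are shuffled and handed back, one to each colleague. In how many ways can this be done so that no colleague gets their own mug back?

265

Count assignments avoiding every fixed point. For any j of the 6 colleagues fixed to their own mug, the other 6−j can be arranged in (6−j)! ways.
By inclusion–exclusion this is Σ_{j=0}^{6} (−1)^j C(6,j)·(6−j)!.
Computing: 720 − 720 + 360 − 120 + 30 − 6 + 1 = 265.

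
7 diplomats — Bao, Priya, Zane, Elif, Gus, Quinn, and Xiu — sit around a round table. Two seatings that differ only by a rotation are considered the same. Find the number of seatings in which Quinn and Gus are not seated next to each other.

480

Without the restriction there are (6)! = 720 seatings.
Those with Quinn next to Gus: fuse the pair into one unit and seat 6 units around a circle — 2·(5)! = 240.
Subtracting, 720 − 240 = 480.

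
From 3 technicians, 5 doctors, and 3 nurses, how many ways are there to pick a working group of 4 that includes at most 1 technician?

Split by how many technicians are chosen (0 through 1).
Sum: C(3,0)·C(8,4) + C(3,1)·C(8,3) = 70 + 168 = 238.

238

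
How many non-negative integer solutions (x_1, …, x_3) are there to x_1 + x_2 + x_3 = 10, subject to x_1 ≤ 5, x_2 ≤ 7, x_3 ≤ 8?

42

Without the upper bounds there are C(12,2) = 66 ways to split 10 among 3 variables.
Subtract solutions that violate a single cap (substitute x_i' = x_i − (cap_i+1)): x_1 ≥ 6 gives C(6,2) = 15; x_2 ≥ 8 gives C(4,2) = 6; x_3 ≥ 9 gives C(3,2) = 3. Together 24.
No two caps can be exceeded simultaneously, so the pair terms are all 0.
By inclusion–exclusion the count is 66 − 24 + 0 = 42.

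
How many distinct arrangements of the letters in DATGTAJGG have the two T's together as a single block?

3360

Treat the 2 copies of T as a single block. The multiset to arrange is then {TT, A, A, D, G, G, G, J}, 8 items in all.
That gives (8)!/(3!·2!) = 3360 arrangements.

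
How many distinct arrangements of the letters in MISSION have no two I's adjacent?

Total arrangements of MISSION: 7!/(2!·2!) = 1260.
If the two I's are adjacent, glue them into one block, leaving 6 items to arrange: (6)!/(2!) = 360 ways.
Hence 1260 − 360 = 900.

900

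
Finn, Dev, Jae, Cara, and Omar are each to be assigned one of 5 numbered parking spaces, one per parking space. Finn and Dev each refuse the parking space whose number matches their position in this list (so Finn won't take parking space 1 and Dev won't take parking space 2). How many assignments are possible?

78

Let Aᵢ (for i ∈ {1, 2}) be the placements that put person i in their forbidden parking space. Any j of these fix j positions, leaving (5−j)! ways to fill the rest, and there are C(2,j) ways to pick which j.
By inclusion–exclusion, the number of valid placements is Σ_{j=0}^{2} (−1)^j C(2,j)·(5−j)!.
Computing: 120 − 48 + 6 = 78.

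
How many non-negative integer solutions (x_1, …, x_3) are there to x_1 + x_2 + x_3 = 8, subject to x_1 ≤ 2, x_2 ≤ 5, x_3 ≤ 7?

By stars and bars, unrestricted non-negative solutions to x_1+…+x_3 = 8 number C(8+2,2) = 45.
Subtract solutions that violate a single cap (substitute x_i' = x_i − (cap_i+1)): x_1 ≥ 3 gives C(7,2) = 21; x_2 ≥ 6 gives C(4,2) = 6; x_3 ≥ 8 gives C(2,2) = 1. Together 28.
No two caps can be exceeded simultaneously, so the pair terms are all 0.
By inclusion–exclusion the count is 45 − 28 + 0 = 17.

17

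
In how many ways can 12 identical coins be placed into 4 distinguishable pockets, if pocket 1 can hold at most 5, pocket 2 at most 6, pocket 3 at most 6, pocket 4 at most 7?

Ignoring the caps, the number of non-negative solutions to x_1+…+x_4 = 12 is C(15,3) = 455.
Subtract solutions that violate a single cap (substitute x_i' = x_i − (cap_i+1)): x_1 ≥ 6 gives C(9,3) = 84; x_2 ≥ 7 gives C(8,3) = 56; x_3 ≥ 7 gives C(8,3) = 56; x_4 ≥ 8 gives C(7,3) = 35. Together 231.
No two caps can be exceeded simultaneously, so the pair terms are all 0.
By inclusion–exclusion the count is 455 − 231 + 0 = 224.

224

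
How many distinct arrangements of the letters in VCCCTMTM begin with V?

210

Fix V in the first position and arrange the remaining 7 letters.
Those 7 letters have C appearing 3 times, M appearing twice, and T appearing twice, giving (7)!/(3!·2!·2!) = 210.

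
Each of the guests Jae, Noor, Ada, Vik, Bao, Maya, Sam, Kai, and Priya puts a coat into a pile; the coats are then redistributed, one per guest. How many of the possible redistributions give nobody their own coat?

133496

Let Aᵢ be the assignments in which guest i gets their own coat. We want the size of the complement of A₁∪…∪A_9.
By inclusion–exclusion this is Σ_{j=0}^{9} (−1)^j C(9,j)·(9−j)!.
Computing: 362880 − 362880 + 181440 − 60480 + 15120 − 3024 + 504 − 72 + 9 − 1 = 133496.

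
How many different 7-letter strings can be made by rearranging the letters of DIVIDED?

DIVIDED has 7 letters with D appearing 3 times and I appearing twice.
The number of distinct arrangements is 7!/(3!·2!) = 5040/12 = 420.

420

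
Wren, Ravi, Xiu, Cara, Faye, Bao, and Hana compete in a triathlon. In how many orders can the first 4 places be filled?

840

There are 7 choices for 1st place, 6 for 2nd, and so on down to 4 for position 4.
That gives 7 × 6 × 5 × 4 = 840.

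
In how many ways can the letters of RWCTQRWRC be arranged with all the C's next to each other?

3360

Treat the 2 copies of C as a single block. The multiset to arrange is then {CC, Q, R, R, R, T, W, W}, 8 items in all.
That gives (8)!/(3!·2!) = 3360 arrangements.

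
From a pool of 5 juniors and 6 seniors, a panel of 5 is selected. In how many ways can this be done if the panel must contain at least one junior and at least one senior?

Total 5-person selections from all 11: C(11,5) = 462.
Selections missing a whole group: no juniors → C(6,5) = 6; no seniors → C(5,5) = 1.
Both groups omitted at once is impossible, so 462 − 7 = 455.

455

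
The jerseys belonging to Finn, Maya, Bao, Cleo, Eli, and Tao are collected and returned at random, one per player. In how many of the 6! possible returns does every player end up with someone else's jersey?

This is the derangement count D_6: permutations of 6 items with no fixed point.
By inclusion–exclusion this is Σ_{j=0}^{6} (−1)^j C(6,j)·(6−j)!.
Computing: 720 − 720 + 360 − 120 + 30 − 6 + 1 = 265.

265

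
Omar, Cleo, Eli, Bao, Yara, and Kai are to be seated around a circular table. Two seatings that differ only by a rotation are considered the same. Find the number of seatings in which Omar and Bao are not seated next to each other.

All circular seatings of 6 people number (5)! = 120.
Seatings with Omar beside Bao: treat them as a block with 2 internal orders, giving 2 × (4)! = 48.
Subtracting, 120 − 48 = 72.

72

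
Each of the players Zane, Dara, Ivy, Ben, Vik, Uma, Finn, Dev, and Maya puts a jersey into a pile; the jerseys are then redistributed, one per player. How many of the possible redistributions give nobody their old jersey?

Let Aᵢ be the assignments in which player i gets their old jersey. We want the size of the complement of A₁∪…∪A_9.
By inclusion–exclusion this is Σ_{j=0}^{9} (−1)^j C(9,j)·(9−j)!.
Computing: 362880 − 362880 + 181440 − 60480 + 15120 − 3024 + 504 − 72 + 9 − 1 = 133496.

133496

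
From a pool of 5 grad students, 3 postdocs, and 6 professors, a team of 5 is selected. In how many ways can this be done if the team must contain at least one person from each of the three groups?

1365

With no constraint there are C(14,5) = 2002 possible selections.
Subtract selections that omit an entire group: no grad students → C(9,5) = 126; no postdocs → C(11,5) = 462; no professors → C(8,5) = 56.
Add back selections omitting two groups (i.e. drawn from a single group): C(5,5) + C(3,5) + C(6,5) = 7.
By inclusion–exclusion: 2002 − 644 + 7 = 1365.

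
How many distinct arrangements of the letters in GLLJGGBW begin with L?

Fix L in the first position and arrange the remaining 7 letters.
Those 7 letters have G appearing 3 times, giving (7)!/(3!) = 840.

840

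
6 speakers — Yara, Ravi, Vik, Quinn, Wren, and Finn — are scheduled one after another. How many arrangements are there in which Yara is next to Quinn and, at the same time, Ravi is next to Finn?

96

Treat {Yara,Quinn} as one block (2 orders) and {Ravi,Finn} as another (2 orders).
That leaves 4 units to arrange: 2 × 2 × 4! = 4 × 24 = 96.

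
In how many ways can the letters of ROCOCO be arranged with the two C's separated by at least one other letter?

40

Total arrangements of ROCOCO: 6!/(3!·2!) = 60.
Arrangements with the C's together: treat CC as one letter, giving (5)!/(3!) = 20.
Hence 60 − 20 = 40.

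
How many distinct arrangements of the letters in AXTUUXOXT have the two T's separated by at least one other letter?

11760

There are 9!/(3!·2!·2!) = 15120 arrangements of AXTUUXOXT in total.
Arrangements with the T's together: treat TT as one letter, giving (8)!/(3!·2!) = 3360.
Subtracting, 15120 − 3360 = 11760 arrangements keep the T's apart.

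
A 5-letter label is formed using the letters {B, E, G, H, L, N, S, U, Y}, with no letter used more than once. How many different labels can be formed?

This is a permutation of 5 out of 9: P(9,5) = 9!/4!.
That product is 9 × 8 × 7 × 6 × 5 = 15120.

15120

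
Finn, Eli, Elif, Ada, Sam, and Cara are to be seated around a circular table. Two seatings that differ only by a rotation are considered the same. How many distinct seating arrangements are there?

Seat Finn anywhere (absorbing the rotational symmetry), then permute the other 5: (5)! = 120.

120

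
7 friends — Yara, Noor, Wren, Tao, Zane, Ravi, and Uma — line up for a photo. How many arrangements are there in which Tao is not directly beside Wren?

3600

There are 7! = 5040 arrangements in all. If Tao and Wren are adjacent, merging them into one block gives 2·(6)! = 1440 arrangements.
Complementary counting: 5040 − 1440 = 3600.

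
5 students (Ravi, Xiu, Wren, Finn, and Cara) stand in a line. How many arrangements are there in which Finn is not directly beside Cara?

Of the 5! = 120 arrangements, those with Finn and Cara adjacent number 2 × 4! = 48 (treat the pair as a block with 2 internal orders).
So 120 − 48 = 72 arrangements keep them apart.

72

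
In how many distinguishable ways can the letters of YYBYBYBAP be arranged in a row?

Letter multiplicities in YYBYBYBAP: A×1, B×3, P×1, Y×4.
Dividing 9! = 362880 by 4!·3! = 144 for the repeated letters gives 2520.

2520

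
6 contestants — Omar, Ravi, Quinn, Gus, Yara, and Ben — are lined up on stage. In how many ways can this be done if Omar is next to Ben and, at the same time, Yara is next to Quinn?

96

Treat {Omar,Ben} as one block (2 orders) and {Yara,Quinn} as another (2 orders).
That leaves 4 units to arrange: 2 × 2 × 4! = 4 × 24 = 96.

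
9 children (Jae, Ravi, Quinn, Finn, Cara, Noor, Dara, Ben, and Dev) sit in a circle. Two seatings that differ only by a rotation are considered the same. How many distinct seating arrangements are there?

40320

Seat Jae anywhere (absorbing the rotational symmetry), then permute the other 8: (8)! = 40320.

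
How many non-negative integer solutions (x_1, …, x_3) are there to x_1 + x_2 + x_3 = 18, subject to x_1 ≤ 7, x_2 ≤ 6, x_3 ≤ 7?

6

Without the upper bounds there are C(20,2) = 190 ways to split 18 among 3 variables.
Subtract solutions that violate a single cap (substitute x_i' = x_i − (cap_i+1)): x_1 ≥ 8 gives C(12,2) = 66; x_2 ≥ 7 gives C(13,2) = 78; x_3 ≥ 8 gives C(12,2) = 66. Together 210.
Add back pairs where two caps are both exceeded: 10 + 6 + 10 = 26.
By inclusion–exclusion the count is 190 − 210 + 26 = 6.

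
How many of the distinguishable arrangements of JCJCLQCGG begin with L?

1680

With the first slot taken by L, it remains to arrange the other 8 letters (JCJCQCGG).
Those 8 letters have C appearing 3 times, G appearing twice, and J appearing twice, giving (8)!/(3!·2!·2!) = 1680.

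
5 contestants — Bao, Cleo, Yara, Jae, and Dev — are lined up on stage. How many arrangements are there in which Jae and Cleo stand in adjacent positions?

48

Glue Jae and Cleo into one block (2 internal orders), leaving 4 units to arrange in a row.
That gives 2 × 4! = 2 × 24 = 48.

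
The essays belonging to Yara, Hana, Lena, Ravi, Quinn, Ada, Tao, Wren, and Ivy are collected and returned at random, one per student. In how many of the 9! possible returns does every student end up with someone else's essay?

133496

This is the derangement count D_9: permutations of 9 items with no fixed point.
By inclusion–exclusion this is Σ_{j=0}^{9} (−1)^j C(9,j)·(9−j)!.
Computing: 362880 − 362880 + 181440 − 60480 + 15120 − 3024 + 504 − 72 + 9 − 1 = 133496.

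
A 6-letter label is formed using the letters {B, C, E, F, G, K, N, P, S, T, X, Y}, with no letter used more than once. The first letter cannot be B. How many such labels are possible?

609840

The first letter has 12−1 = 11 choices (anything except B).
The remaining 5 letters are filled from the other 11 symbols without repetition: 11 × 10 × 9 × 8 × 7 = 55440.
Total: 11 × 55440 = 609840.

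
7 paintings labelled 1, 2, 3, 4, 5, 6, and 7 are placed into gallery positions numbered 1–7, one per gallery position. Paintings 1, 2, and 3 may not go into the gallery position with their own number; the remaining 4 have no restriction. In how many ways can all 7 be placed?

Let Aᵢ (for i ∈ {1, 2, 3}) be the placements that put painting i in its forbidden gallery position. Any j of these fix j positions, leaving (7−j)! ways to fill the rest, and there are C(3,j) ways to pick which j.
By inclusion–exclusion, the number of valid placements is Σ_{j=0}^{3} (−1)^j C(3,j)·(7−j)!.
Computing: 5040 − 2160 + 360 − 24 = 3216.

3216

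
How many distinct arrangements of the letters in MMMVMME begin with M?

Fix M in the first position and arrange the remaining 6 letters.
Those 6 letters have M appearing 4 times, giving (6)!/(4!) = 30.

30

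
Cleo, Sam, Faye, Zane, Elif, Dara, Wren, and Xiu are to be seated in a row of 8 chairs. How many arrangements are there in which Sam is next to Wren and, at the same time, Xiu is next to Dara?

Treat {Sam,Wren} as one block (2 orders) and {Xiu,Dara} as another (2 orders).
That leaves 6 units to arrange: 2 × 2 × 6! = 4 × 720 = 2880.

2880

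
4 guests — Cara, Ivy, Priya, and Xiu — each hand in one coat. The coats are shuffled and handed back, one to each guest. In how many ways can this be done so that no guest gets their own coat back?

Let Aᵢ be the assignments in which guest i gets their own coat. We want the size of the complement of A₁∪…∪A_4.
By inclusion–exclusion this is Σ_{j=0}^{4} (−1)^j C(4,j)·(4−j)!.
Computing: 24 − 24 + 12 − 4 + 1 = 9.

9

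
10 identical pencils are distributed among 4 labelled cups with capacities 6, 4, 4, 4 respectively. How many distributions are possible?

Without the upper bounds there are C(13,3) = 286 ways to split 10 among 4 cups.
Subtract solutions that violate a single cap (substitute x_i' = x_i − (cap_i+1)): x_1 ≥ 7 gives C(6,3) = 20; x_2 ≥ 5 gives C(8,3) = 56; x_3 ≥ 5 gives C(8,3) = 56; x_4 ≥ 5 gives C(8,3) = 56. Together 188.
Add back pairs where two caps are both exceeded: 0 + 0 + 0 + 1 + 1 + 1 = 3.
By inclusion–exclusion the count is 286 − 188 + 3 = 101.

101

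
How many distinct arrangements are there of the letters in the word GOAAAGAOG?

1260

The 9 letters of GOAAAGAOG have repeats: A appearing 4 times, G appearing 3 times, and O appearing twice.
The number of distinct arrangements is 9!/(4!·3!·2!) = 362880/288 = 1260.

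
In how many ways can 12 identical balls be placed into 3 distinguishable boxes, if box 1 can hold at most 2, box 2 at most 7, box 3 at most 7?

12

Without the upper bounds there are C(14,2) = 91 ways to split 12 among 3 boxes.
Subtract solutions that violate a single cap (substitute x_i' = x_i − (cap_i+1)): x_1 ≥ 3 gives C(11,2) = 55; x_2 ≥ 8 gives C(6,2) = 15; x_3 ≥ 8 gives C(6,2) = 15. Together 85.
Add back pairs where two caps are both exceeded: 3 + 3 + 0 = 6.
By inclusion–exclusion the count is 91 − 85 + 6 = 12.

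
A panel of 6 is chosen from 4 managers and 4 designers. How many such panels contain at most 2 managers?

Split by how many managers are chosen (0 through 2).
Sum: C(4,0)·C(4,6) + C(4,1)·C(4,5) + C(4,2)·C(4,4) = 0 + 0 + 6 = 6.

6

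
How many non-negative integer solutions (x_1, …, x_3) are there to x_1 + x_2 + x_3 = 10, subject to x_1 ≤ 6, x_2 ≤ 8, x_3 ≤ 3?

25

By stars and bars, unrestricted non-negative solutions to x_1+…+x_3 = 10 number C(10+2,2) = 66.
Subtract solutions that violate a single cap (substitute x_i' = x_i − (cap_i+1)): x_1 ≥ 7 gives C(5,2) = 10; x_2 ≥ 9 gives C(3,2) = 3; x_3 ≥ 4 gives C(8,2) = 28. Together 41.
No two caps can be exceeded simultaneously, so the pair terms are all 0.
By inclusion–exclusion the count is 66 − 41 + 0 = 25.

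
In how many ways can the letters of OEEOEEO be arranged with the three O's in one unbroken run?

Treat the 3 copies of O as a single block. The multiset to arrange is then {OOO, E, E, E, E}, 5 items in all.
That gives (5)!/(4!) = 5 arrangements.

5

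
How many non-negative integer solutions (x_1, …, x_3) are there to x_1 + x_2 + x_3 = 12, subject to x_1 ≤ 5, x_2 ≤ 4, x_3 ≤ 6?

Without the upper bounds there are C(14,2) = 91 ways to split 12 among 3 variables.
Subtract solutions that violate a single cap (substitute x_i' = x_i − (cap_i+1)): x_1 ≥ 6 gives C(8,2) = 28; x_2 ≥ 5 gives C(9,2) = 36; x_3 ≥ 7 gives C(7,2) = 21. Together 85.
Add back pairs where two caps are both exceeded: 3 + 0 + 1 = 4.
By inclusion–exclusion the count is 91 − 85 + 4 = 10.

10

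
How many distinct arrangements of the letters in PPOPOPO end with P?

Fix P in the last position and arrange the remaining 6 letters.
Those 6 letters have O appearing 3 times and P appearing 3 times, giving (6)!/(3!·3!) = 20.

20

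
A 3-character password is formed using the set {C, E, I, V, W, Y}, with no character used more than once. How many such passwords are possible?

Choose and order 3 of the 6 symbols: the first character has 6 options, the next 5, then 4.
6 × 5 × 4 = 120.

120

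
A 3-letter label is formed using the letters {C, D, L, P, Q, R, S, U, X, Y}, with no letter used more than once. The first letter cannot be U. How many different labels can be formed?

648

The first letter has 10−1 = 9 choices (anything except U).
The remaining 2 letters are filled from the other 9 symbols without repetition: 9 × 8 = 72.
Total: 9 × 72 = 648.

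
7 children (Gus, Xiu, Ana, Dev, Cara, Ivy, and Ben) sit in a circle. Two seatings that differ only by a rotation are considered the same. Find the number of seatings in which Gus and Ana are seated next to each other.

240

Treat {Gus, Ana} as one unit (2 internal orders) and seat the resulting 6 units around the table: (5)! circular arrangements.
So 2 × (5)! = 2 × 120 = 240.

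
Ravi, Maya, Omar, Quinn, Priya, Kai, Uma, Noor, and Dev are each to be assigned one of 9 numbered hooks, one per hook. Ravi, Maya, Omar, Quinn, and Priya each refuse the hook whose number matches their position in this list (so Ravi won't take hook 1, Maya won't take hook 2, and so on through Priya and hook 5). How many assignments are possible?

205056

Let Aᵢ (for 1 ≤ i ≤ 5) be the placements that put person i in their forbidden hook. Any j of these fix j positions, leaving (9−j)! ways to fill the rest, and there are C(5,j) ways to pick which j.
By inclusion–exclusion, the number of valid placements is Σ_{j=0}^{5} (−1)^j C(5,j)·(9−j)!.
Computing: 362880 − 201600 + 50400 − 7200 + 600 − 24 = 205056.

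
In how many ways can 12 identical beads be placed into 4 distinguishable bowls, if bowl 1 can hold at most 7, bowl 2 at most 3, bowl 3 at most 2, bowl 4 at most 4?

Without the upper bounds there are C(15,3) = 455 ways to split 12 among 4 bowls.
Subtract solutions that violate a single cap (substitute x_i' = x_i − (cap_i+1)): x_1 ≥ 8 gives C(7,3) = 35; x_2 ≥ 4 gives C(11,3) = 165; x_3 ≥ 3 gives C(12,3) = 220; x_4 ≥ 5 gives C(10,3) = 120. Together 540.
Add back pairs where two caps are both exceeded: 1 + 4 + 0 + 56 + 20 + 35 = 116.
Subtract triples: 0 + 0 + 0 + 1 = 1.
By inclusion–exclusion the count is 455 − 540 + 116 − 1 = 30.

30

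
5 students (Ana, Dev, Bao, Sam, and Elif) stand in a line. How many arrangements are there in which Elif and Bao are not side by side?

72

There are 5! = 120 arrangements in all. If Elif and Bao are adjacent, merging them into one block gives 2·(4)! = 48 arrangements.
So 120 − 48 = 72 arrangements keep them apart.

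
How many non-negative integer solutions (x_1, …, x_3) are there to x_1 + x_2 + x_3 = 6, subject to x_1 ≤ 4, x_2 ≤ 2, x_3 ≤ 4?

12

Without the upper bounds there are C(8,2) = 28 ways to split 6 among 3 variables.
Subtract solutions that violate a single cap (substitute x_i' = x_i − (cap_i+1)): x_1 ≥ 5 gives C(3,2) = 3; x_2 ≥ 3 gives C(5,2) = 10; x_3 ≥ 5 gives C(3,2) = 3. Together 16.
No two caps can be exceeded simultaneously, so the pair terms are all 0.
By inclusion–exclusion the count is 28 − 16 + 0 = 12.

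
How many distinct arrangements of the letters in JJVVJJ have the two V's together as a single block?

Treat the 2 copies of V as a single block. The multiset to arrange is then {VV, J, J, J, J}, 5 items in all.
That gives (5)!/(4!) = 5 arrangements.

5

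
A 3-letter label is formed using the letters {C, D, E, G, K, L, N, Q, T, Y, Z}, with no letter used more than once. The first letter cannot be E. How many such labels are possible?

900

The first letter has 11−1 = 10 choices (anything except E).
The remaining 2 letters are filled from the other 10 symbols without repetition: 10 × 9 = 90.
Total: 10 × 90 = 900.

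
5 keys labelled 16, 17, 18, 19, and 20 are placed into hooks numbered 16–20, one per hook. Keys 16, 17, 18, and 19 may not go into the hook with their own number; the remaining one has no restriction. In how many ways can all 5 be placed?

Let Aᵢ (for 16 ≤ i ≤ 19) be the placements that put key i in its forbidden hook. Any j of these fix j positions, leaving (5−j)! ways to fill the rest, and there are C(4,j) ways to pick which j.
By inclusion–exclusion, the number of valid placements is Σ_{j=0}^{4} (−1)^j C(4,j)·(5−j)!.
Computing: 120 − 96 + 36 − 8 + 1 = 53.

53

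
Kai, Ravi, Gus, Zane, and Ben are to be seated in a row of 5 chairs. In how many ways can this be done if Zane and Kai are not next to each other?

72

Of the 5! = 120 arrangements, those with Zane and Kai adjacent number 2 × 4! = 48 (treat the pair as a block with 2 internal orders).
So 120 − 48 = 72 arrangements keep them apart.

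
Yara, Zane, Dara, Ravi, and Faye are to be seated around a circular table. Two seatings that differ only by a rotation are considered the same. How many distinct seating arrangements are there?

24

Seat Yara anywhere (absorbing the rotational symmetry), then permute the other 4: (4)! = 24.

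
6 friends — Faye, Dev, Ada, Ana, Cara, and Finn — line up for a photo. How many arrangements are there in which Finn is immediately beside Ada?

Place the 4 others and the Finn-Ada pair as 5 objects in a line; the pair has 2 internal arrangements.
So the count is 2·(5)! = 240.

240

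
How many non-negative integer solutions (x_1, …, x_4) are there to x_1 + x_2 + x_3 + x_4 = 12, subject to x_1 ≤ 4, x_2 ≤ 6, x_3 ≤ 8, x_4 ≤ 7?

225

Ignoring the caps, the number of non-negative solutions to x_1+…+x_4 = 12 is C(15,3) = 455.
Subtract solutions that violate a single cap (substitute x_i' = x_i − (cap_i+1)): x_1 ≥ 5 gives C(10,3) = 120; x_2 ≥ 7 gives C(8,3) = 56; x_3 ≥ 9 gives C(6,3) = 20; x_4 ≥ 8 gives C(7,3) = 35. Together 231.
Add back pairs where two caps are both exceeded: 1 + 0 + 0 + 0 + 0 + 0 = 1.
By inclusion–exclusion the count is 455 − 231 + 1 = 225.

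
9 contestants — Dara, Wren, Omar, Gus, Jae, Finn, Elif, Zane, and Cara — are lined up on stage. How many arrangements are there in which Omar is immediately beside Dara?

80640

Place the 7 others and the Omar-Dara pair as 8 objects in a line; the pair has 2 internal arrangements.
So the count is 2·(8)! = 80640.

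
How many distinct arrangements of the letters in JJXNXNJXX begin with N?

With the first slot taken by N, it remains to arrange the other 8 letters (JJXXNJXX).
Those 8 letters have J appearing 3 times and X appearing 4 times, giving (8)!/(4!·3!) = 280.

280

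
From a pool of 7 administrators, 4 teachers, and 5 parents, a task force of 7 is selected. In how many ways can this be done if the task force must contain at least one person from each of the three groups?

With no constraint there are C(16,7) = 11440 possible selections.
Selections missing a whole group: no administrators → C(9,7) = 36; no teachers → C(12,7) = 792; no parents → C(11,7) = 330.
Add back selections omitting two groups (i.e. drawn from a single group): C(7,7) + C(4,7) + C(5,7) = 1.
By inclusion–exclusion: 11440 − 1158 + 1 = 10283.

10283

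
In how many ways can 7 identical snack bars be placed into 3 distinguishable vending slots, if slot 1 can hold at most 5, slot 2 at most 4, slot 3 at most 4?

Without the upper bounds there are C(9,2) = 36 ways to split 7 among 3 vending slots.
Subtract solutions that violate a single cap (substitute x_i' = x_i − (cap_i+1)): x_1 ≥ 6 gives C(3,2) = 3; x_2 ≥ 5 gives C(4,2) = 6; x_3 ≥ 5 gives C(4,2) = 6. Together 15.
No two caps can be exceeded simultaneously, so the pair terms are all 0.
By inclusion–exclusion the count is 36 − 15 + 0 = 21.

21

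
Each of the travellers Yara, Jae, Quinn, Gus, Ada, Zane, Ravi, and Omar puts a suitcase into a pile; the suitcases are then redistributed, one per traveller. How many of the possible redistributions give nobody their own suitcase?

14833

Let Aᵢ be the assignments in which traveller i gets their own suitcase. We want the size of the complement of A₁∪…∪A_8.
By inclusion–exclusion this is Σ_{j=0}^{8} (−1)^j C(8,j)·(8−j)!.
Computing: 40320 − 40320 + 20160 − 6720 + 1680 − 336 + 56 − 8 + 1 = 14833.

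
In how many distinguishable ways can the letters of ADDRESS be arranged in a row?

Letter multiplicities in ADDRESS: A×1, D×2, E×1, R×1, S×2.
Dividing 7! = 5040 by 2!·2! = 4 for the repeated letters gives 1260.

1260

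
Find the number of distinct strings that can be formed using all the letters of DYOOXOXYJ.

15120

Letter multiplicities in DYOOXOXYJ: D×1, J×1, O×3, X×2, Y×2.
So there are 9! / (3!·2!·2!) = 15120 distinguishable arrangements.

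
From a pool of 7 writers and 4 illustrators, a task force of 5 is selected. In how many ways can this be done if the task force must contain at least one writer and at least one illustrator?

441

Total 5-person selections from all 11: C(11,5) = 462.
Selections missing a whole group: no writers → C(4,5) = 0; no illustrators → C(7,5) = 21.
Both groups omitted at once is impossible, so 462 − 21 = 441.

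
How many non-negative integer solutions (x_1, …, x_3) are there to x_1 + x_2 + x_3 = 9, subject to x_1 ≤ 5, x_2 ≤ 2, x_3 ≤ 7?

15

Without the upper bounds there are C(11,2) = 55 ways to split 9 among 3 variables.
Subtract solutions that violate a single cap (substitute x_i' = x_i − (cap_i+1)): x_1 ≥ 6 gives C(5,2) = 10; x_2 ≥ 3 gives C(8,2) = 28; x_3 ≥ 8 gives C(3,2) = 3. Together 41.
Add back pairs where two caps are both exceeded: 1 + 0 + 0 = 1.
By inclusion–exclusion the count is 55 − 41 + 1 = 15.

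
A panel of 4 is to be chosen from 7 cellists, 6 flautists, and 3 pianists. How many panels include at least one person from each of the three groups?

Total 4-person selections from all 16: C(16,4) = 1820.
Selections missing a whole group: no cellists → C(9,4) = 126; no flautists → C(10,4) = 210; no pianists → C(13,4) = 715.
Add back selections omitting two groups (i.e. drawn from a single group): C(7,4) + C(6,4) + C(3,4) = 50.
By inclusion–exclusion: 1820 − 1051 + 50 = 819.

819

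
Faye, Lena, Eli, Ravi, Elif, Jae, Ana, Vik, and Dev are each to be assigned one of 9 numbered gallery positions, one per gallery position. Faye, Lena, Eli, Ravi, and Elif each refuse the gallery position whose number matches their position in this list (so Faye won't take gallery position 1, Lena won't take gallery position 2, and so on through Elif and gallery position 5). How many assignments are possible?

Let Aᵢ (for 1 ≤ i ≤ 5) be the placements that put person i in their forbidden gallery position. Any j of these fix j positions, leaving (9−j)! ways to fill the rest, and there are C(5,j) ways to pick which j.
By inclusion–exclusion, the number of valid placements is Σ_{j=0}^{5} (−1)^j C(5,j)·(9−j)!.
Computing: 362880 − 201600 + 50400 − 7200 + 600 − 24 = 205056.

205056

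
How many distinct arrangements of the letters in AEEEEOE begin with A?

Fix A in the first position and arrange the remaining 6 letters.
Those 6 letters have E appearing 5 times, giving (6)!/(5!) = 6.

6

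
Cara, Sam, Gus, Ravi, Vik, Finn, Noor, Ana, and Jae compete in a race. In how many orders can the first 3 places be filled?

This is an ordered selection of 3 from 9: P(9,3).
That gives 9 × 8 × 7 = 504.

504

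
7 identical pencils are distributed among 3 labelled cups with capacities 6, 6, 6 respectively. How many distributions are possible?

33

By stars and bars, unrestricted non-negative solutions to x_1+…+x_3 = 7 number C(7+2,2) = 36.
Subtract solutions that violate a single cap (substitute x_i' = x_i − (cap_i+1)): x_1 ≥ 7 gives C(2,2) = 1; x_2 ≥ 7 gives C(2,2) = 1; x_3 ≥ 7 gives C(2,2) = 1. Together 3.
No two caps can be exceeded simultaneously, so the pair terms are all 0.
By inclusion–exclusion the count is 36 − 3 + 0 = 33.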